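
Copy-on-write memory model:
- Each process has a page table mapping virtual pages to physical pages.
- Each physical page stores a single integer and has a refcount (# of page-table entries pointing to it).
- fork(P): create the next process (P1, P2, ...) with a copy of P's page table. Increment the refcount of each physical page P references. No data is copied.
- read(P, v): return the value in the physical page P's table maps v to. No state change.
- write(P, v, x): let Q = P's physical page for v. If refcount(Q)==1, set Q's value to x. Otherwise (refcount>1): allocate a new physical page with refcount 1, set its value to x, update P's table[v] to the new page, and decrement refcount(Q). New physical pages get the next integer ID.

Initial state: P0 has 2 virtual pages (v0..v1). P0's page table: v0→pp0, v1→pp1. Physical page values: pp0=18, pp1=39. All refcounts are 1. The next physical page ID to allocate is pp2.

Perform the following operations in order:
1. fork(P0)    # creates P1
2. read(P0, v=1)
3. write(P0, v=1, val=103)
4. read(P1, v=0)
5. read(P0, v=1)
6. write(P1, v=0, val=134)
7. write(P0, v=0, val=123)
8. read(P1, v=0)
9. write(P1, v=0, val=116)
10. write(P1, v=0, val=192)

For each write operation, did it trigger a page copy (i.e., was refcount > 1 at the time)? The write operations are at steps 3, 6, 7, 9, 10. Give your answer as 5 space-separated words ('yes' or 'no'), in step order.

Op 1: fork(P0) -> P1. 2 ppages; refcounts: pp0:2 pp1:2
Op 2: read(P0, v1) -> 39. No state change.
Op 3: write(P0, v1, 103). refcount(pp1)=2>1 -> COPY to pp2. 3 ppages; refcounts: pp0:2 pp1:1 pp2:1
Op 4: read(P1, v0) -> 18. No state change.
Op 5: read(P0, v1) -> 103. No state change.
Op 6: write(P1, v0, 134). refcount(pp0)=2>1 -> COPY to pp3. 4 ppages; refcounts: pp0:1 pp1:1 pp2:1 pp3:1
Op 7: write(P0, v0, 123). refcount(pp0)=1 -> write in place. 4 ppages; refcounts: pp0:1 pp1:1 pp2:1 pp3:1
Op 8: read(P1, v0) -> 134. No state change.
Op 9: write(P1, v0, 116). refcount(pp3)=1 -> write in place. 4 ppages; refcounts: pp0:1 pp1:1 pp2:1 pp3:1
Op 10: write(P1, v0, 192). refcount(pp3)=1 -> write in place. 4 ppages; refcounts: pp0:1 pp1:1 pp2:1 pp3:1

yes yes no no no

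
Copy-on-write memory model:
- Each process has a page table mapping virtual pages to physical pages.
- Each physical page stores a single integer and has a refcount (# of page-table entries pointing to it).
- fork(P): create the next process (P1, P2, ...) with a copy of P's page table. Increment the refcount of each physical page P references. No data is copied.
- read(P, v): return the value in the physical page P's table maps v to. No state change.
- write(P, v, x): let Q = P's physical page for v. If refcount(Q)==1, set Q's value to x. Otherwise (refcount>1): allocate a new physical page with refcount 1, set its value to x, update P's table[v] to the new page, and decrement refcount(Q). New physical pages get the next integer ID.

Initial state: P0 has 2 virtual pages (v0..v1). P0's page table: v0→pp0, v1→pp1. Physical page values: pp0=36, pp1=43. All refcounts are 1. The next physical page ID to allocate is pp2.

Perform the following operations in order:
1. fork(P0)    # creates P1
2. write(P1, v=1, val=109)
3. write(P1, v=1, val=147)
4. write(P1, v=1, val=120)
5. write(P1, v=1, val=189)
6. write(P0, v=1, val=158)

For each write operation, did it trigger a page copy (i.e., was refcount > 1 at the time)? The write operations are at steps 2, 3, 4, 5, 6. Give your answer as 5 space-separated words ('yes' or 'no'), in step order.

Op 1: fork(P0) -> P1. 2 ppages; refcounts: pp0:2 pp1:2
Op 2: write(P1, v1, 109). refcount(pp1)=2>1 -> COPY to pp2. 3 ppages; refcounts: pp0:2 pp1:1 pp2:1
Op 3: write(P1, v1, 147). refcount(pp2)=1 -> write in place. 3 ppages; refcounts: pp0:2 pp1:1 pp2:1
Op 4: write(P1, v1, 120). refcount(pp2)=1 -> write in place. 3 ppages; refcounts: pp0:2 pp1:1 pp2:1
Op 5: write(P1, v1, 189). refcount(pp2)=1 -> write in place. 3 ppages; refcounts: pp0:2 pp1:1 pp2:1
Op 6: write(P0, v1, 158). refcount(pp1)=1 -> write in place. 3 ppages; refcounts: pp0:2 pp1:1 pp2:1

yes no no no no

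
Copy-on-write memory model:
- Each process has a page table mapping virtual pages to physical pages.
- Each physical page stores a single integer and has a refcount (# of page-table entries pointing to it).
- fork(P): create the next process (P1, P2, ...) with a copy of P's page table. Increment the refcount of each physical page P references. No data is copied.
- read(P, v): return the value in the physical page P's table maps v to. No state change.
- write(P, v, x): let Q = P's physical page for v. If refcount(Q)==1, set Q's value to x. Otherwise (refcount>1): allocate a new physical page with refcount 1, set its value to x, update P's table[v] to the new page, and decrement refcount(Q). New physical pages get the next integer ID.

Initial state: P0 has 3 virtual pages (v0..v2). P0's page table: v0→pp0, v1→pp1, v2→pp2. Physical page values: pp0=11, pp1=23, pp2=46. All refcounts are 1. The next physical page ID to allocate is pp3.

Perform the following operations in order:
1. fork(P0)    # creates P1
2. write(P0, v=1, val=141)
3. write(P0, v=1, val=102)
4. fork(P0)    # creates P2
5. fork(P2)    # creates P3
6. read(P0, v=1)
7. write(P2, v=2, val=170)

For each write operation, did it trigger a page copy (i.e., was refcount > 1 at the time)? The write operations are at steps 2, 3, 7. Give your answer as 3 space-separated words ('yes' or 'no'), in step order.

Op 1: fork(P0) -> P1. 3 ppages; refcounts: pp0:2 pp1:2 pp2:2
Op 2: write(P0, v1, 141). refcount(pp1)=2>1 -> COPY to pp3. 4 ppages; refcounts: pp0:2 pp1:1 pp2:2 pp3:1
Op 3: write(P0, v1, 102). refcount(pp3)=1 -> write in place. 4 ppages; refcounts: pp0:2 pp1:1 pp2:2 pp3:1
Op 4: fork(P0) -> P2. 4 ppages; refcounts: pp0:3 pp1:1 pp2:3 pp3:2
Op 5: fork(P2) -> P3. 4 ppages; refcounts: pp0:4 pp1:1 pp2:4 pp3:3
Op 6: read(P0, v1) -> 102. No state change.
Op 7: write(P2, v2, 170). refcount(pp2)=4>1 -> COPY to pp4. 5 ppages; refcounts: pp0:4 pp1:1 pp2:3 pp3:3 pp4:1

yes no yes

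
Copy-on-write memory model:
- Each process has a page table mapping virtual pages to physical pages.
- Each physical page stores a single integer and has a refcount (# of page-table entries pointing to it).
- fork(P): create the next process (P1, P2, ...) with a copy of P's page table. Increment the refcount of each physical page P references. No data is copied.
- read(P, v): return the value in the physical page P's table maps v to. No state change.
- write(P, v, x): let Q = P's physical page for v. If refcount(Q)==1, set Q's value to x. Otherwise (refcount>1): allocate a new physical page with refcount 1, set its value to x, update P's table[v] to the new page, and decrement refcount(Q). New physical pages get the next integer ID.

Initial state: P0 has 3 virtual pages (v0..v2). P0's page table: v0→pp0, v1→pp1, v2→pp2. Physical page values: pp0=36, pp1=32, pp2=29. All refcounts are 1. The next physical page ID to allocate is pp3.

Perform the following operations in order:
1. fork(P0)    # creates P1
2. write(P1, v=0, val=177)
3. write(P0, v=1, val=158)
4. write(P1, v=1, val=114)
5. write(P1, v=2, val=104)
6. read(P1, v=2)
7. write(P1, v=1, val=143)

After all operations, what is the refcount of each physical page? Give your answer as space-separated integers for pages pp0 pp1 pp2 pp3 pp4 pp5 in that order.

Answer: 1 1 1 1 1 1

Derivation:
Op 1: fork(P0) -> P1. 3 ppages; refcounts: pp0:2 pp1:2 pp2:2
Op 2: write(P1, v0, 177). refcount(pp0)=2>1 -> COPY to pp3. 4 ppages; refcounts: pp0:1 pp1:2 pp2:2 pp3:1
Op 3: write(P0, v1, 158). refcount(pp1)=2>1 -> COPY to pp4. 5 ppages; refcounts: pp0:1 pp1:1 pp2:2 pp3:1 pp4:1
Op 4: write(P1, v1, 114). refcount(pp1)=1 -> write in place. 5 ppages; refcounts: pp0:1 pp1:1 pp2:2 pp3:1 pp4:1
Op 5: write(P1, v2, 104). refcount(pp2)=2>1 -> COPY to pp5. 6 ppages; refcounts: pp0:1 pp1:1 pp2:1 pp3:1 pp4:1 pp5:1
Op 6: read(P1, v2) -> 104. No state change.
Op 7: write(P1, v1, 143). refcount(pp1)=1 -> write in place. 6 ppages; refcounts: pp0:1 pp1:1 pp2:1 pp3:1 pp4:1 pp5:1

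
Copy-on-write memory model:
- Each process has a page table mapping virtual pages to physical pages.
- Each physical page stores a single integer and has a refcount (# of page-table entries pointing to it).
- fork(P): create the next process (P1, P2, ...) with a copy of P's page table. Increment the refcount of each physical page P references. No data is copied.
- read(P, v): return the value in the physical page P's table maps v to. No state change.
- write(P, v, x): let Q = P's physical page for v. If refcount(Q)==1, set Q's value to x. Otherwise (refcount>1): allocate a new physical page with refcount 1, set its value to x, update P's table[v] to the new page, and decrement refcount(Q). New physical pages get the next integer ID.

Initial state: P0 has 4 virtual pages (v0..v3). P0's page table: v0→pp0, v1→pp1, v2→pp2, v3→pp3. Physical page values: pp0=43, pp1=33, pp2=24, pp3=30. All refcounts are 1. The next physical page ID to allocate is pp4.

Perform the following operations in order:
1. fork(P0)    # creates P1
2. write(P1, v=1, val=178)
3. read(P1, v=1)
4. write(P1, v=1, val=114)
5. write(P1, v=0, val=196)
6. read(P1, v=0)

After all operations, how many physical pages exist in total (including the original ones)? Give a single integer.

Op 1: fork(P0) -> P1. 4 ppages; refcounts: pp0:2 pp1:2 pp2:2 pp3:2
Op 2: write(P1, v1, 178). refcount(pp1)=2>1 -> COPY to pp4. 5 ppages; refcounts: pp0:2 pp1:1 pp2:2 pp3:2 pp4:1
Op 3: read(P1, v1) -> 178. No state change.
Op 4: write(P1, v1, 114). refcount(pp4)=1 -> write in place. 5 ppages; refcounts: pp0:2 pp1:1 pp2:2 pp3:2 pp4:1
Op 5: write(P1, v0, 196). refcount(pp0)=2>1 -> COPY to pp5. 6 ppages; refcounts: pp0:1 pp1:1 pp2:2 pp3:2 pp4:1 pp5:1
Op 6: read(P1, v0) -> 196. No state change.

Answer: 6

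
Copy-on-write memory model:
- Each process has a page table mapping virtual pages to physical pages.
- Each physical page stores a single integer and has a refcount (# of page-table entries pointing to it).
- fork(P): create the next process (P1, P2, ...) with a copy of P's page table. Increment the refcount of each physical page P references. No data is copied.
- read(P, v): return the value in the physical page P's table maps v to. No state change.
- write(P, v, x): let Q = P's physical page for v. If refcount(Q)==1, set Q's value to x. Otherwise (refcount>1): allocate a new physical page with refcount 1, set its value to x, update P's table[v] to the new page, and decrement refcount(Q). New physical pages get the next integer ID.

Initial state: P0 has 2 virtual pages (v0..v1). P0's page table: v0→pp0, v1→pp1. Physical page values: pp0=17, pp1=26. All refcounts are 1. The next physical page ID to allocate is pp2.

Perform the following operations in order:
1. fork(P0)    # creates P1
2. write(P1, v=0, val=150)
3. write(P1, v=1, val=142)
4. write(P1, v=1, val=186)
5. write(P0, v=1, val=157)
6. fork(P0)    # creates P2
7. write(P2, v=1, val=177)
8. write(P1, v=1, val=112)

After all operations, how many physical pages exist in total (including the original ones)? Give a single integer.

Answer: 5

Derivation:
Op 1: fork(P0) -> P1. 2 ppages; refcounts: pp0:2 pp1:2
Op 2: write(P1, v0, 150). refcount(pp0)=2>1 -> COPY to pp2. 3 ppages; refcounts: pp0:1 pp1:2 pp2:1
Op 3: write(P1, v1, 142). refcount(pp1)=2>1 -> COPY to pp3. 4 ppages; refcounts: pp0:1 pp1:1 pp2:1 pp3:1
Op 4: write(P1, v1, 186). refcount(pp3)=1 -> write in place. 4 ppages; refcounts: pp0:1 pp1:1 pp2:1 pp3:1
Op 5: write(P0, v1, 157). refcount(pp1)=1 -> write in place. 4 ppages; refcounts: pp0:1 pp1:1 pp2:1 pp3:1
Op 6: fork(P0) -> P2. 4 ppages; refcounts: pp0:2 pp1:2 pp2:1 pp3:1
Op 7: write(P2, v1, 177). refcount(pp1)=2>1 -> COPY to pp4. 5 ppages; refcounts: pp0:2 pp1:1 pp2:1 pp3:1 pp4:1
Op 8: write(P1, v1, 112). refcount(pp3)=1 -> write in place. 5 ppages; refcounts: pp0:2 pp1:1 pp2:1 pp3:1 pp4:1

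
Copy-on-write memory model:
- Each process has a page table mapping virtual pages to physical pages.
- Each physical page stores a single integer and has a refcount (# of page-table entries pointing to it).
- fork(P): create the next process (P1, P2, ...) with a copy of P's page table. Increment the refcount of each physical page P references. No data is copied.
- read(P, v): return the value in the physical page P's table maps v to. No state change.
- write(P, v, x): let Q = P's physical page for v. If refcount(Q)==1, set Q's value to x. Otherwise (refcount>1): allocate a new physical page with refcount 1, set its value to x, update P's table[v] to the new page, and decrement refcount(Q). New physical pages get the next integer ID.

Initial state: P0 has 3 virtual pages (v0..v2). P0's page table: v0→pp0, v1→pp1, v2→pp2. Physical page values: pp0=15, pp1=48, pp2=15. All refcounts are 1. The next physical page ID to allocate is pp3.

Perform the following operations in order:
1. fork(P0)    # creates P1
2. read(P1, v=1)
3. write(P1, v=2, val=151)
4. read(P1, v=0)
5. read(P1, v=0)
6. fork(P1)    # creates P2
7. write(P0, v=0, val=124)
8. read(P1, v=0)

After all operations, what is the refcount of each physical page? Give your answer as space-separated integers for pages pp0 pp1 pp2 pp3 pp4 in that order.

Answer: 2 3 1 2 1

Derivation:
Op 1: fork(P0) -> P1. 3 ppages; refcounts: pp0:2 pp1:2 pp2:2
Op 2: read(P1, v1) -> 48. No state change.
Op 3: write(P1, v2, 151). refcount(pp2)=2>1 -> COPY to pp3. 4 ppages; refcounts: pp0:2 pp1:2 pp2:1 pp3:1
Op 4: read(P1, v0) -> 15. No state change.
Op 5: read(P1, v0) -> 15. No state change.
Op 6: fork(P1) -> P2. 4 ppages; refcounts: pp0:3 pp1:3 pp2:1 pp3:2
Op 7: write(P0, v0, 124). refcount(pp0)=3>1 -> COPY to pp4. 5 ppages; refcounts: pp0:2 pp1:3 pp2:1 pp3:2 pp4:1
Op 8: read(P1, v0) -> 15. No state change.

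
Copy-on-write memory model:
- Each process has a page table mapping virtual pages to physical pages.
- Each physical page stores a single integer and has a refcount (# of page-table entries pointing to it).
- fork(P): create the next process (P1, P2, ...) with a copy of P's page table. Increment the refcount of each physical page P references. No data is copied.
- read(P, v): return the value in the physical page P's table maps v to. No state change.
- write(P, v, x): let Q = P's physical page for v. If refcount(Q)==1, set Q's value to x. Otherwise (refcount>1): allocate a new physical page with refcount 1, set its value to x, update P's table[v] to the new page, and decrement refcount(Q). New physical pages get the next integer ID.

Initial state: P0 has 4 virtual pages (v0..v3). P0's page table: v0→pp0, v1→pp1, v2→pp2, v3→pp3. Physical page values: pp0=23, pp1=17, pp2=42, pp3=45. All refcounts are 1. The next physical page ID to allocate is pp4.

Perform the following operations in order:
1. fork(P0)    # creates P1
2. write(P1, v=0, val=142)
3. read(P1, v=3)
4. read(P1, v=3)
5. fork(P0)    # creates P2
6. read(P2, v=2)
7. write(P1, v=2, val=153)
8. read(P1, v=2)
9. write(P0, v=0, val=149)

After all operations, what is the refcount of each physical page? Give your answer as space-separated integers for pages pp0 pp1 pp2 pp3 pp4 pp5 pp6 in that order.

Answer: 1 3 2 3 1 1 1

Derivation:
Op 1: fork(P0) -> P1. 4 ppages; refcounts: pp0:2 pp1:2 pp2:2 pp3:2
Op 2: write(P1, v0, 142). refcount(pp0)=2>1 -> COPY to pp4. 5 ppages; refcounts: pp0:1 pp1:2 pp2:2 pp3:2 pp4:1
Op 3: read(P1, v3) -> 45. No state change.
Op 4: read(P1, v3) -> 45. No state change.
Op 5: fork(P0) -> P2. 5 ppages; refcounts: pp0:2 pp1:3 pp2:3 pp3:3 pp4:1
Op 6: read(P2, v2) -> 42. No state change.
Op 7: write(P1, v2, 153). refcount(pp2)=3>1 -> COPY to pp5. 6 ppages; refcounts: pp0:2 pp1:3 pp2:2 pp3:3 pp4:1 pp5:1
Op 8: read(P1, v2) -> 153. No state change.
Op 9: write(P0, v0, 149). refcount(pp0)=2>1 -> COPY to pp6. 7 ppages; refcounts: pp0:1 pp1:3 pp2:2 pp3:3 pp4:1 pp5:1 pp6:1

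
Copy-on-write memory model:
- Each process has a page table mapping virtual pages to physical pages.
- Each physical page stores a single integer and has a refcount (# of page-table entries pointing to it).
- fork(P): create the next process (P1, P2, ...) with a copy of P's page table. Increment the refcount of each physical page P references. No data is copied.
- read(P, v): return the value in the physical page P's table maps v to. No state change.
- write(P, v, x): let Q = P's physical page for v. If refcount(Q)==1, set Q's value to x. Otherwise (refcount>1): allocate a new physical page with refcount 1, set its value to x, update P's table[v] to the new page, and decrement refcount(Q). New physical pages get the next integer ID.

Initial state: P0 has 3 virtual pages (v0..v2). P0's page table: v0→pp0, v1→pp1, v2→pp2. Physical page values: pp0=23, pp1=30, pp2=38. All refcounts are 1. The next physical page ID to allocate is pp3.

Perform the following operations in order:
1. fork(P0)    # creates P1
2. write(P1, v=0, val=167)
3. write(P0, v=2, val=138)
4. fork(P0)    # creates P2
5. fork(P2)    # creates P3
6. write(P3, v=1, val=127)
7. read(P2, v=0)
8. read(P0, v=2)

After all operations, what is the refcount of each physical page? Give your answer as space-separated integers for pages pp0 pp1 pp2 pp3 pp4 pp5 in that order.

Op 1: fork(P0) -> P1. 3 ppages; refcounts: pp0:2 pp1:2 pp2:2
Op 2: write(P1, v0, 167). refcount(pp0)=2>1 -> COPY to pp3. 4 ppages; refcounts: pp0:1 pp1:2 pp2:2 pp3:1
Op 3: write(P0, v2, 138). refcount(pp2)=2>1 -> COPY to pp4. 5 ppages; refcounts: pp0:1 pp1:2 pp2:1 pp3:1 pp4:1
Op 4: fork(P0) -> P2. 5 ppages; refcounts: pp0:2 pp1:3 pp2:1 pp3:1 pp4:2
Op 5: fork(P2) -> P3. 5 ppages; refcounts: pp0:3 pp1:4 pp2:1 pp3:1 pp4:3
Op 6: write(P3, v1, 127). refcount(pp1)=4>1 -> COPY to pp5. 6 ppages; refcounts: pp0:3 pp1:3 pp2:1 pp3:1 pp4:3 pp5:1
Op 7: read(P2, v0) -> 23. No state change.
Op 8: read(P0, v2) -> 138. No state change.

Answer: 3 3 1 1 3 1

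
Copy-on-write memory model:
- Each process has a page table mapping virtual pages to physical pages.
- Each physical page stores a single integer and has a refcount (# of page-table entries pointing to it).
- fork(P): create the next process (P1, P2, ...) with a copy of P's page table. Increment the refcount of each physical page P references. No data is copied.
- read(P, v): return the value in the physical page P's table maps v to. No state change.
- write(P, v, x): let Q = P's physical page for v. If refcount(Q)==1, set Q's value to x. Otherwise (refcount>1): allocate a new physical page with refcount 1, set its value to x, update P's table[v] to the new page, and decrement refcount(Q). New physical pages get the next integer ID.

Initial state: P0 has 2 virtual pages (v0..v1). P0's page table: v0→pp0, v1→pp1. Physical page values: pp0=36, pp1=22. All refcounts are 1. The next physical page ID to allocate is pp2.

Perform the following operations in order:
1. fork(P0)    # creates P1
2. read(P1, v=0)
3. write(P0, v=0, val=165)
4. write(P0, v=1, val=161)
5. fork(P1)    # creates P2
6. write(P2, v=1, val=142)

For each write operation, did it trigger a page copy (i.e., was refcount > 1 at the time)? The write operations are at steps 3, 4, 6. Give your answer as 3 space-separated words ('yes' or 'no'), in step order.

Op 1: fork(P0) -> P1. 2 ppages; refcounts: pp0:2 pp1:2
Op 2: read(P1, v0) -> 36. No state change.
Op 3: write(P0, v0, 165). refcount(pp0)=2>1 -> COPY to pp2. 3 ppages; refcounts: pp0:1 pp1:2 pp2:1
Op 4: write(P0, v1, 161). refcount(pp1)=2>1 -> COPY to pp3. 4 ppages; refcounts: pp0:1 pp1:1 pp2:1 pp3:1
Op 5: fork(P1) -> P2. 4 ppages; refcounts: pp0:2 pp1:2 pp2:1 pp3:1
Op 6: write(P2, v1, 142). refcount(pp1)=2>1 -> COPY to pp4. 5 ppages; refcounts: pp0:2 pp1:1 pp2:1 pp3:1 pp4:1

yes yes yes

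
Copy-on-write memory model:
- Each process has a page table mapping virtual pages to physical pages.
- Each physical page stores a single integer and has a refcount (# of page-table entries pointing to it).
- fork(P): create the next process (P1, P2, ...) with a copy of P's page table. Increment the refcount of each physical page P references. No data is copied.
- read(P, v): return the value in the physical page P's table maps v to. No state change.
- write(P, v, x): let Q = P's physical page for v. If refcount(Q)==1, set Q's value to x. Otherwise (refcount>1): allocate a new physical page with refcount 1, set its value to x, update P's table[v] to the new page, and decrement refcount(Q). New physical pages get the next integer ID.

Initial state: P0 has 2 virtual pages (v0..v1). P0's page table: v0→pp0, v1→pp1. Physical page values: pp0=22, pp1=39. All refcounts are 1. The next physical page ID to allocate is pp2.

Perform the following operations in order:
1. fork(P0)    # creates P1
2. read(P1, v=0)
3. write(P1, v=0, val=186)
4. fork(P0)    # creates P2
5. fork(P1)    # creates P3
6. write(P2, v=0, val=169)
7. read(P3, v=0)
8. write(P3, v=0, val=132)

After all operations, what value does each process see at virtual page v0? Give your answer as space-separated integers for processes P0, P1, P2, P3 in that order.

Op 1: fork(P0) -> P1. 2 ppages; refcounts: pp0:2 pp1:2
Op 2: read(P1, v0) -> 22. No state change.
Op 3: write(P1, v0, 186). refcount(pp0)=2>1 -> COPY to pp2. 3 ppages; refcounts: pp0:1 pp1:2 pp2:1
Op 4: fork(P0) -> P2. 3 ppages; refcounts: pp0:2 pp1:3 pp2:1
Op 5: fork(P1) -> P3. 3 ppages; refcounts: pp0:2 pp1:4 pp2:2
Op 6: write(P2, v0, 169). refcount(pp0)=2>1 -> COPY to pp3. 4 ppages; refcounts: pp0:1 pp1:4 pp2:2 pp3:1
Op 7: read(P3, v0) -> 186. No state change.
Op 8: write(P3, v0, 132). refcount(pp2)=2>1 -> COPY to pp4. 5 ppages; refcounts: pp0:1 pp1:4 pp2:1 pp3:1 pp4:1
P0: v0 -> pp0 = 22
P1: v0 -> pp2 = 186
P2: v0 -> pp3 = 169
P3: v0 -> pp4 = 132

Answer: 22 186 169 132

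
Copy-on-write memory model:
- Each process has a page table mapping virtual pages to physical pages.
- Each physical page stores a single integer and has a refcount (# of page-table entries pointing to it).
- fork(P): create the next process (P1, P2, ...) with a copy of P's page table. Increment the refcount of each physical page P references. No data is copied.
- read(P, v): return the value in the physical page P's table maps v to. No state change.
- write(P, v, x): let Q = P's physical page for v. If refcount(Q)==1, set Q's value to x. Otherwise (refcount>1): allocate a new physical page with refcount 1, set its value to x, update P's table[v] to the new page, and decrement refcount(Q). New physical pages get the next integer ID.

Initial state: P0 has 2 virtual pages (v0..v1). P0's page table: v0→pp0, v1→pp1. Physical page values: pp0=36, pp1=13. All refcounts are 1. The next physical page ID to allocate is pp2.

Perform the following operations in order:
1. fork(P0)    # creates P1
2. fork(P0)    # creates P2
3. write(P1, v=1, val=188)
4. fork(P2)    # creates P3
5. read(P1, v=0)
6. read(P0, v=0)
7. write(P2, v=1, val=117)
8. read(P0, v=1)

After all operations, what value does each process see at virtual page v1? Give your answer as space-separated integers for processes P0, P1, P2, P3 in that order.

Op 1: fork(P0) -> P1. 2 ppages; refcounts: pp0:2 pp1:2
Op 2: fork(P0) -> P2. 2 ppages; refcounts: pp0:3 pp1:3
Op 3: write(P1, v1, 188). refcount(pp1)=3>1 -> COPY to pp2. 3 ppages; refcounts: pp0:3 pp1:2 pp2:1
Op 4: fork(P2) -> P3. 3 ppages; refcounts: pp0:4 pp1:3 pp2:1
Op 5: read(P1, v0) -> 36. No state change.
Op 6: read(P0, v0) -> 36. No state change.
Op 7: write(P2, v1, 117). refcount(pp1)=3>1 -> COPY to pp3. 4 ppages; refcounts: pp0:4 pp1:2 pp2:1 pp3:1
Op 8: read(P0, v1) -> 13. No state change.
P0: v1 -> pp1 = 13
P1: v1 -> pp2 = 188
P2: v1 -> pp3 = 117
P3: v1 -> pp1 = 13

Answer: 13 188 117 13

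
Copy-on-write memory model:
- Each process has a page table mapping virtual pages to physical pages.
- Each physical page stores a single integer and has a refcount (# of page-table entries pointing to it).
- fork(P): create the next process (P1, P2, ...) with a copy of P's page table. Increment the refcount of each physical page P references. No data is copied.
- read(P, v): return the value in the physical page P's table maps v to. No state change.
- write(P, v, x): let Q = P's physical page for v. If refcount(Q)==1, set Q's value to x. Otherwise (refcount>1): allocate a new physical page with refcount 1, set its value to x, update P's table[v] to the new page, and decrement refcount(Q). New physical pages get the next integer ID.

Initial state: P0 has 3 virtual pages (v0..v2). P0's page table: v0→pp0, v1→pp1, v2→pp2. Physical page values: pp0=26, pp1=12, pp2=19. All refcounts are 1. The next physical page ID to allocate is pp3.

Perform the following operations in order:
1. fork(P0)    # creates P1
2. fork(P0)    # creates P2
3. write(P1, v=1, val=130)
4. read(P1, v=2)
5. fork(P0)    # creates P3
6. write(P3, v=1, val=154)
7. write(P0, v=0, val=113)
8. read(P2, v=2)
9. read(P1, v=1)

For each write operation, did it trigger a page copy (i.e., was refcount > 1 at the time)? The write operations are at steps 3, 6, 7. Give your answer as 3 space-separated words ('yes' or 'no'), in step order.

Op 1: fork(P0) -> P1. 3 ppages; refcounts: pp0:2 pp1:2 pp2:2
Op 2: fork(P0) -> P2. 3 ppages; refcounts: pp0:3 pp1:3 pp2:3
Op 3: write(P1, v1, 130). refcount(pp1)=3>1 -> COPY to pp3. 4 ppages; refcounts: pp0:3 pp1:2 pp2:3 pp3:1
Op 4: read(P1, v2) -> 19. No state change.
Op 5: fork(P0) -> P3. 4 ppages; refcounts: pp0:4 pp1:3 pp2:4 pp3:1
Op 6: write(P3, v1, 154). refcount(pp1)=3>1 -> COPY to pp4. 5 ppages; refcounts: pp0:4 pp1:2 pp2:4 pp3:1 pp4:1
Op 7: write(P0, v0, 113). refcount(pp0)=4>1 -> COPY to pp5. 6 ppages; refcounts: pp0:3 pp1:2 pp2:4 pp3:1 pp4:1 pp5:1
Op 8: read(P2, v2) -> 19. No state change.
Op 9: read(P1, v1) -> 130. No state change.

yes yes yes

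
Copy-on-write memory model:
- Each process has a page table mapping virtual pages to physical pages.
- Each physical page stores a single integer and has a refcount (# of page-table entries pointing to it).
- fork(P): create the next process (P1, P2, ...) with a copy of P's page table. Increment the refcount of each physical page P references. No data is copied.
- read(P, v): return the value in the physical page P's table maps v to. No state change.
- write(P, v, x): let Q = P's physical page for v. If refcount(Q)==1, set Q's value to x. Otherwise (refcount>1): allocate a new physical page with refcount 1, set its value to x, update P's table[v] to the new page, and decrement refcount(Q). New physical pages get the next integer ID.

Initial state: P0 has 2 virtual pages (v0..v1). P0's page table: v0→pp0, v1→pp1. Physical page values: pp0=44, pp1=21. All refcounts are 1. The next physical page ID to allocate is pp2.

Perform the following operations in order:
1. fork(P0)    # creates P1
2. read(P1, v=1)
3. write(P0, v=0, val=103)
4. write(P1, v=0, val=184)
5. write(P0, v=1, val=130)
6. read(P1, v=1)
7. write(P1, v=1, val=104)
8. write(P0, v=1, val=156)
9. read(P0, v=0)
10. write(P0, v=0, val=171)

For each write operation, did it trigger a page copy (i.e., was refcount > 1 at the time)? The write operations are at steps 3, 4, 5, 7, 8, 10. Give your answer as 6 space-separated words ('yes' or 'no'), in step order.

Op 1: fork(P0) -> P1. 2 ppages; refcounts: pp0:2 pp1:2
Op 2: read(P1, v1) -> 21. No state change.
Op 3: write(P0, v0, 103). refcount(pp0)=2>1 -> COPY to pp2. 3 ppages; refcounts: pp0:1 pp1:2 pp2:1
Op 4: write(P1, v0, 184). refcount(pp0)=1 -> write in place. 3 ppages; refcounts: pp0:1 pp1:2 pp2:1
Op 5: write(P0, v1, 130). refcount(pp1)=2>1 -> COPY to pp3. 4 ppages; refcounts: pp0:1 pp1:1 pp2:1 pp3:1
Op 6: read(P1, v1) -> 21. No state change.
Op 7: write(P1, v1, 104). refcount(pp1)=1 -> write in place. 4 ppages; refcounts: pp0:1 pp1:1 pp2:1 pp3:1
Op 8: write(P0, v1, 156). refcount(pp3)=1 -> write in place. 4 ppages; refcounts: pp0:1 pp1:1 pp2:1 pp3:1
Op 9: read(P0, v0) -> 103. No state change.
Op 10: write(P0, v0, 171). refcount(pp2)=1 -> write in place. 4 ppages; refcounts: pp0:1 pp1:1 pp2:1 pp3:1

yes no yes no no no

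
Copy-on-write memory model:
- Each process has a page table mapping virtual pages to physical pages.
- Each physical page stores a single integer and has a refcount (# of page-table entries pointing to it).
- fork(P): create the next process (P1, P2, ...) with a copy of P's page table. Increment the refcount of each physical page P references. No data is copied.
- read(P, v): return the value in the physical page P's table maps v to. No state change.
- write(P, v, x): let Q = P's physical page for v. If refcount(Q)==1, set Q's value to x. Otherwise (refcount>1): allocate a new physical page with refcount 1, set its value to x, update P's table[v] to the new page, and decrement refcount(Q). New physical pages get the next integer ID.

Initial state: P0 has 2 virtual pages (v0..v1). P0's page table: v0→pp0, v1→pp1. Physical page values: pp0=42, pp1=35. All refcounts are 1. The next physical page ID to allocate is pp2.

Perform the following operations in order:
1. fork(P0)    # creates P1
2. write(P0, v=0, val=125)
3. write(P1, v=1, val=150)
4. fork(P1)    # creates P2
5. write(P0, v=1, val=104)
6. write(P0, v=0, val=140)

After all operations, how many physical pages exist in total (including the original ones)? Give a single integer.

Op 1: fork(P0) -> P1. 2 ppages; refcounts: pp0:2 pp1:2
Op 2: write(P0, v0, 125). refcount(pp0)=2>1 -> COPY to pp2. 3 ppages; refcounts: pp0:1 pp1:2 pp2:1
Op 3: write(P1, v1, 150). refcount(pp1)=2>1 -> COPY to pp3. 4 ppages; refcounts: pp0:1 pp1:1 pp2:1 pp3:1
Op 4: fork(P1) -> P2. 4 ppages; refcounts: pp0:2 pp1:1 pp2:1 pp3:2
Op 5: write(P0, v1, 104). refcount(pp1)=1 -> write in place. 4 ppages; refcounts: pp0:2 pp1:1 pp2:1 pp3:2
Op 6: write(P0, v0, 140). refcount(pp2)=1 -> write in place. 4 ppages; refcounts: pp0:2 pp1:1 pp2:1 pp3:2

Answer: 4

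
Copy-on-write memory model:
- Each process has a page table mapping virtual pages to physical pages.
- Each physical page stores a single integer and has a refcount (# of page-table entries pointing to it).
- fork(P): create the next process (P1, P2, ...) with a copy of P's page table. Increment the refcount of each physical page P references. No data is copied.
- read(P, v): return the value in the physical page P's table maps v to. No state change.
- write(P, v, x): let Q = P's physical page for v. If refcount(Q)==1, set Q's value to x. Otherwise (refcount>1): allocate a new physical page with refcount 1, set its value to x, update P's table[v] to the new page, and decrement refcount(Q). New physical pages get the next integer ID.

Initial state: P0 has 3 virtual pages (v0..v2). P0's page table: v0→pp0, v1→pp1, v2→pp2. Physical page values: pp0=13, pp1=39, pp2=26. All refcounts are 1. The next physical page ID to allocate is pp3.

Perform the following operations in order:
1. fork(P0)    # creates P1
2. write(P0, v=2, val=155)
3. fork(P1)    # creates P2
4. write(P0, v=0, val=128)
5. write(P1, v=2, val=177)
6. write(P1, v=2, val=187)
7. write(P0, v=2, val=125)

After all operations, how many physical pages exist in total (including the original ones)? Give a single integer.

Answer: 6

Derivation:
Op 1: fork(P0) -> P1. 3 ppages; refcounts: pp0:2 pp1:2 pp2:2
Op 2: write(P0, v2, 155). refcount(pp2)=2>1 -> COPY to pp3. 4 ppages; refcounts: pp0:2 pp1:2 pp2:1 pp3:1
Op 3: fork(P1) -> P2. 4 ppages; refcounts: pp0:3 pp1:3 pp2:2 pp3:1
Op 4: write(P0, v0, 128). refcount(pp0)=3>1 -> COPY to pp4. 5 ppages; refcounts: pp0:2 pp1:3 pp2:2 pp3:1 pp4:1
Op 5: write(P1, v2, 177). refcount(pp2)=2>1 -> COPY to pp5. 6 ppages; refcounts: pp0:2 pp1:3 pp2:1 pp3:1 pp4:1 pp5:1
Op 6: write(P1, v2, 187). refcount(pp5)=1 -> write in place. 6 ppages; refcounts: pp0:2 pp1:3 pp2:1 pp3:1 pp4:1 pp5:1
Op 7: write(P0, v2, 125). refcount(pp3)=1 -> write in place. 6 ppages; refcounts: pp0:2 pp1:3 pp2:1 pp3:1 pp4:1 pp5:1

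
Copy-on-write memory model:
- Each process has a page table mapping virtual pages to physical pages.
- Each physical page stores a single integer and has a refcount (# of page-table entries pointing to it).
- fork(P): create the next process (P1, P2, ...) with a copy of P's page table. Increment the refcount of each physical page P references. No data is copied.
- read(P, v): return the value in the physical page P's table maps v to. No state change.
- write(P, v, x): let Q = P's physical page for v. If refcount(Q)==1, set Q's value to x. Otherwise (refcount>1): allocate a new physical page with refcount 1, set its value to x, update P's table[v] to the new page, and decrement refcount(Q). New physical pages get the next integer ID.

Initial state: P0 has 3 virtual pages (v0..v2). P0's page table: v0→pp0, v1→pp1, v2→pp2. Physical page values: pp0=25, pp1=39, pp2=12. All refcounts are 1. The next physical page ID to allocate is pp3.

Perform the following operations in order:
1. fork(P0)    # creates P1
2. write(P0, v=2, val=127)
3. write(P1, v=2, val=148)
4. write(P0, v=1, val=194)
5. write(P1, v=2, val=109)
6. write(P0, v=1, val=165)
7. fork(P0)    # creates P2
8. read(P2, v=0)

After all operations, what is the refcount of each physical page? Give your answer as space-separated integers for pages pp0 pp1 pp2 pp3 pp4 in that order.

Op 1: fork(P0) -> P1. 3 ppages; refcounts: pp0:2 pp1:2 pp2:2
Op 2: write(P0, v2, 127). refcount(pp2)=2>1 -> COPY to pp3. 4 ppages; refcounts: pp0:2 pp1:2 pp2:1 pp3:1
Op 3: write(P1, v2, 148). refcount(pp2)=1 -> write in place. 4 ppages; refcounts: pp0:2 pp1:2 pp2:1 pp3:1
Op 4: write(P0, v1, 194). refcount(pp1)=2>1 -> COPY to pp4. 5 ppages; refcounts: pp0:2 pp1:1 pp2:1 pp3:1 pp4:1
Op 5: write(P1, v2, 109). refcount(pp2)=1 -> write in place. 5 ppages; refcounts: pp0:2 pp1:1 pp2:1 pp3:1 pp4:1
Op 6: write(P0, v1, 165). refcount(pp4)=1 -> write in place. 5 ppages; refcounts: pp0:2 pp1:1 pp2:1 pp3:1 pp4:1
Op 7: fork(P0) -> P2. 5 ppages; refcounts: pp0:3 pp1:1 pp2:1 pp3:2 pp4:2
Op 8: read(P2, v0) -> 25. No state change.

Answer: 3 1 1 2 2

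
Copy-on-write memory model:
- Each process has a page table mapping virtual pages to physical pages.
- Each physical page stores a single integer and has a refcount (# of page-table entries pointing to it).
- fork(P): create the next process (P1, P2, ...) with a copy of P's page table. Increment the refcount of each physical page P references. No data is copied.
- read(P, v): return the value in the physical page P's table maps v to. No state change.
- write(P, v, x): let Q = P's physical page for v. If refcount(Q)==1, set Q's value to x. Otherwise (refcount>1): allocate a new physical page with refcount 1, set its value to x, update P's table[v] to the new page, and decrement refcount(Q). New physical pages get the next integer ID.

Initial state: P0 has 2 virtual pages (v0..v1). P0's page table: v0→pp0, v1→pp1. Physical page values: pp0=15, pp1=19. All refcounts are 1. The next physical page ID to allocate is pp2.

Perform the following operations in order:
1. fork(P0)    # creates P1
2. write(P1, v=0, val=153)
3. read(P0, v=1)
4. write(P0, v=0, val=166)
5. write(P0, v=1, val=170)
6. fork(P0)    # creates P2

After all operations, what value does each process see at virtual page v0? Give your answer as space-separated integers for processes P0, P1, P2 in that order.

Answer: 166 153 166

Derivation:
Op 1: fork(P0) -> P1. 2 ppages; refcounts: pp0:2 pp1:2
Op 2: write(P1, v0, 153). refcount(pp0)=2>1 -> COPY to pp2. 3 ppages; refcounts: pp0:1 pp1:2 pp2:1
Op 3: read(P0, v1) -> 19. No state change.
Op 4: write(P0, v0, 166). refcount(pp0)=1 -> write in place. 3 ppages; refcounts: pp0:1 pp1:2 pp2:1
Op 5: write(P0, v1, 170). refcount(pp1)=2>1 -> COPY to pp3. 4 ppages; refcounts: pp0:1 pp1:1 pp2:1 pp3:1
Op 6: fork(P0) -> P2. 4 ppages; refcounts: pp0:2 pp1:1 pp2:1 pp3:2
P0: v0 -> pp0 = 166
P1: v0 -> pp2 = 153
P2: v0 -> pp0 = 166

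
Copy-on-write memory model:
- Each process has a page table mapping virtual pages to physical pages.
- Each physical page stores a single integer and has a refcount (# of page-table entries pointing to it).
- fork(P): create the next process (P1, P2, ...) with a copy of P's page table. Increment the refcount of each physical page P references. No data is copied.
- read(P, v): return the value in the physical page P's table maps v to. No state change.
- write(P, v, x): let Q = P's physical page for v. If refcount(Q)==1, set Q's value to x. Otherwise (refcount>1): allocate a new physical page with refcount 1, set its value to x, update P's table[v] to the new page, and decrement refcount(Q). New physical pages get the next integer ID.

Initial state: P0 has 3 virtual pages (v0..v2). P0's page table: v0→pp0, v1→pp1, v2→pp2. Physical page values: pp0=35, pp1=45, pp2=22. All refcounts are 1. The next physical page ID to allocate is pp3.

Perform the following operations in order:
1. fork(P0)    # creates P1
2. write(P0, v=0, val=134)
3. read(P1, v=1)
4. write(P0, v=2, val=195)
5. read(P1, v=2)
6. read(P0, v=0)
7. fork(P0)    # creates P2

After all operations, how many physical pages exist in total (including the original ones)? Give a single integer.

Answer: 5

Derivation:
Op 1: fork(P0) -> P1. 3 ppages; refcounts: pp0:2 pp1:2 pp2:2
Op 2: write(P0, v0, 134). refcount(pp0)=2>1 -> COPY to pp3. 4 ppages; refcounts: pp0:1 pp1:2 pp2:2 pp3:1
Op 3: read(P1, v1) -> 45. No state change.
Op 4: write(P0, v2, 195). refcount(pp2)=2>1 -> COPY to pp4. 5 ppages; refcounts: pp0:1 pp1:2 pp2:1 pp3:1 pp4:1
Op 5: read(P1, v2) -> 22. No state change.
Op 6: read(P0, v0) -> 134. No state change.
Op 7: fork(P0) -> P2. 5 ppages; refcounts: pp0:1 pp1:3 pp2:1 pp3:2 pp4:2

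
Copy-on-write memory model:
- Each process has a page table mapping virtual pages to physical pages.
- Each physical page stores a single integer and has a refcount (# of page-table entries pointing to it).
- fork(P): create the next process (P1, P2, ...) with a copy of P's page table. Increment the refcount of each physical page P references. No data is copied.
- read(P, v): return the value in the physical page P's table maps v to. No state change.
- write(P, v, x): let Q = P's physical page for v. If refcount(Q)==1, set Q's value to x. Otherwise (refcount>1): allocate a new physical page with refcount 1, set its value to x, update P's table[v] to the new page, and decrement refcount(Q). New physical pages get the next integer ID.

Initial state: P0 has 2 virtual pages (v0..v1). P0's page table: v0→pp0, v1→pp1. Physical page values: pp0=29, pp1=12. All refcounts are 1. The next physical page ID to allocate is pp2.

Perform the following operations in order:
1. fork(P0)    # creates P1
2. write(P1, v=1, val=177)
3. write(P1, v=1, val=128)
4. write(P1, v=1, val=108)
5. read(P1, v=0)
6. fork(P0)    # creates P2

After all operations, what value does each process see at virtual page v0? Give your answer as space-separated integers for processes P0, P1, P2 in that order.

Op 1: fork(P0) -> P1. 2 ppages; refcounts: pp0:2 pp1:2
Op 2: write(P1, v1, 177). refcount(pp1)=2>1 -> COPY to pp2. 3 ppages; refcounts: pp0:2 pp1:1 pp2:1
Op 3: write(P1, v1, 128). refcount(pp2)=1 -> write in place. 3 ppages; refcounts: pp0:2 pp1:1 pp2:1
Op 4: write(P1, v1, 108). refcount(pp2)=1 -> write in place. 3 ppages; refcounts: pp0:2 pp1:1 pp2:1
Op 5: read(P1, v0) -> 29. No state change.
Op 6: fork(P0) -> P2. 3 ppages; refcounts: pp0:3 pp1:2 pp2:1
P0: v0 -> pp0 = 29
P1: v0 -> pp0 = 29
P2: v0 -> pp0 = 29

Answer: 29 29 29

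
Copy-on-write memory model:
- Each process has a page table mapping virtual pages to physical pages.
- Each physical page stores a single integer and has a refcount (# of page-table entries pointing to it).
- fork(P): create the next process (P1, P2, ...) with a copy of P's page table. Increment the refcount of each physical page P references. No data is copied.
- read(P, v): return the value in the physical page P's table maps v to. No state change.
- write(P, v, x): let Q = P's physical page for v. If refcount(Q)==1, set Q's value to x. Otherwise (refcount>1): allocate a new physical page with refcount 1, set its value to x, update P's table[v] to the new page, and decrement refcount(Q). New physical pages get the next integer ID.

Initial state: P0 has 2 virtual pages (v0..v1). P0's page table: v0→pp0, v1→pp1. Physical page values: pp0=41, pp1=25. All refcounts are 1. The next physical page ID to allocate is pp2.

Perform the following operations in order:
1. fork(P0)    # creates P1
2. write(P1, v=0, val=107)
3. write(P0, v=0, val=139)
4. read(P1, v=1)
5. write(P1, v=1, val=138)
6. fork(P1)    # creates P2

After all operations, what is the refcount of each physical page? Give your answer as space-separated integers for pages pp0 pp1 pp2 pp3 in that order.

Op 1: fork(P0) -> P1. 2 ppages; refcounts: pp0:2 pp1:2
Op 2: write(P1, v0, 107). refcount(pp0)=2>1 -> COPY to pp2. 3 ppages; refcounts: pp0:1 pp1:2 pp2:1
Op 3: write(P0, v0, 139). refcount(pp0)=1 -> write in place. 3 ppages; refcounts: pp0:1 pp1:2 pp2:1
Op 4: read(P1, v1) -> 25. No state change.
Op 5: write(P1, v1, 138). refcount(pp1)=2>1 -> COPY to pp3. 4 ppages; refcounts: pp0:1 pp1:1 pp2:1 pp3:1
Op 6: fork(P1) -> P2. 4 ppages; refcounts: pp0:1 pp1:1 pp2:2 pp3:2

Answer: 1 1 2 2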